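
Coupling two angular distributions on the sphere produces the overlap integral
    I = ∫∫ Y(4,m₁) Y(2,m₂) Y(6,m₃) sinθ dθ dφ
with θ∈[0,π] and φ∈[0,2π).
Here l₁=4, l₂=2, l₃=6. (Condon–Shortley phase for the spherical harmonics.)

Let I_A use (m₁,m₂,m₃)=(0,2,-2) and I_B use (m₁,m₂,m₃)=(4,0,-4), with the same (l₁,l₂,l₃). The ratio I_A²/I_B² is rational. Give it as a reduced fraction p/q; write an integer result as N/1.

Shared (l₁,l₂,l₃)=(4,2,6): N and (l;000)² cancel in I_A²/I_B².
A: Δ = 0!·8!·4!/13! = 1/6435; Racah Σ t=0..0: t=0:+1/13824 = 1/13824; ⇒ 3j(4 2 6; 0 2 -2)² = 14/1287, sgn +1
B: Δ = 0!·8!·4!/13! = 1/6435; Racah Σ t=0..0: t=0:+1/161280 = 1/161280; ⇒ 3j(4 2 6; 4 0 -4)² = 1/143, sgn +1
I_A²/I_B² = (14/1287)/(1/143) = 14/9

14/9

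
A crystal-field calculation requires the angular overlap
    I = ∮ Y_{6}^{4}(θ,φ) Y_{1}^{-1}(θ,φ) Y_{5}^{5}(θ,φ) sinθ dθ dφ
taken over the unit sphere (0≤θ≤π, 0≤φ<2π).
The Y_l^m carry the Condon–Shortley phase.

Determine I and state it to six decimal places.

0.000000

Σmᵢ = 8 ≠ 0, so the φ-integral vanishes; I = 0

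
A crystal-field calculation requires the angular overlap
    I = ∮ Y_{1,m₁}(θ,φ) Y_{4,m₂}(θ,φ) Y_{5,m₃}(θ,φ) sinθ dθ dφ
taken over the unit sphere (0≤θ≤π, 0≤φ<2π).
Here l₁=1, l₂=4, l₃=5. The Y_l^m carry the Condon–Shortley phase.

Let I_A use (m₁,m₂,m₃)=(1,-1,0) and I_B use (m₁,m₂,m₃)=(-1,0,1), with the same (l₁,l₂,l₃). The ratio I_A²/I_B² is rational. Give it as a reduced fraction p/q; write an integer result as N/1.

2/3

Same 1,4,5: normalisation and zero-m 3j drop out of the ratio.
A: Δ: 0! 2! 8! / 11! → 1/495; sum: t=0:+1/1440 = 1/1440; 3j²(1 4 5; 1 -1 0) = Δ·Π!·Σ² = 2/99  (sign -1)
B: Δ: 0! 2! 8! / 11! → 1/495; sum: t=0:+1/1152 = 1/1152; 3j²(1 4 5; -1 0 1) = Δ·Π!·Σ² = 1/33  (sign +1)
I_A²/I_B² = (2/99)/(1/33) = 2/3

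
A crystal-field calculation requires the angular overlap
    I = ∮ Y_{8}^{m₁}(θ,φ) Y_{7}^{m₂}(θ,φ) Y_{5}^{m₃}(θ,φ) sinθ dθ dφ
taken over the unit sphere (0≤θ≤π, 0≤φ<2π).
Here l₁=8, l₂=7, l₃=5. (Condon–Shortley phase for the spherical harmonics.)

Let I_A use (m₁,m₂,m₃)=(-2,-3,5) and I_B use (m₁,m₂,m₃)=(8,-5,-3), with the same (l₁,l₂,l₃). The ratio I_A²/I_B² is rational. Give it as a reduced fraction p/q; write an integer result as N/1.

Shared (l₁,l₂,l₃)=(8,7,5): N and (l;000)² cancel in I_A²/I_B².
A: Δ = 10!·6!·4!/21! = 1/814773960; Racah Σ t=4..4: t=4:+1/298598400 = 1/298598400; ⇒ 3j(8 7 5; -2 -3 5)² = 525/46189, sgn +1
B: Δ = 10!·6!·4!/21! = 1/814773960; Racah Σ t=0..0: t=0:+1/10450944000 = 1/10450944000; ⇒ 3j(8 7 5; 8 -5 -3)² = 88/4845, sgn +1
I_A²/I_B² = (525/46189)/(88/4845) = 7875/12584

7875/12584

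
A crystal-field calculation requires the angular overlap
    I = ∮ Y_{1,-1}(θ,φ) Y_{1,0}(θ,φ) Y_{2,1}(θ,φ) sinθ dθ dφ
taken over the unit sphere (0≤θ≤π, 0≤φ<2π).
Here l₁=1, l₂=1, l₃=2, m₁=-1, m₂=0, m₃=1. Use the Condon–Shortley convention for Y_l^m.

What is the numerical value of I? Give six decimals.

Checks pass: Σm=0; 4 even; l₃=2∈[0,2].
(2·1+1)(2·1+1)(2·2+1) = 45
Δ: 0! 2! 2! / 5! → 1/30
sum: t=0:+1/1 = 1/1
3j²(1 1 2; 0 0 0) = Δ·Π!·Σ² = 2/15  (sign +1)
sum: t=0:+1/2 = 1/2
3j²(1 1 2; -1 0 1) = Δ·Π!·Σ² = 1/10  (sign -1)
combine: 4πI² = 45·2/15·1/10 = 3/5
take √, sign -1: I = -0.21850969

-0.218510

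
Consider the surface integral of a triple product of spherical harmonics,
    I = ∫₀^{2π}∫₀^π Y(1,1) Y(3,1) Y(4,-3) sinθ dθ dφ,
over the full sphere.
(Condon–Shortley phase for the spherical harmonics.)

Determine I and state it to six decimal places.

Σmᵢ = -1 ≠ 0, so the φ-integral vanishes; I = 0

0.000000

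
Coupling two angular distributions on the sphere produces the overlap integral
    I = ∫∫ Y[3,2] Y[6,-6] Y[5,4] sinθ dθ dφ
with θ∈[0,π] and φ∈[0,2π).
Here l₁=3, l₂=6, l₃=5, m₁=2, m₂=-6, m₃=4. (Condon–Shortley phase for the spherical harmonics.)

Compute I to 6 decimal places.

0.207001

Checks pass: Σm=0; 14 even; l₃=5∈[3,9].
(2·3+1)(2·6+1)(2·5+1) = 1001
Δ: 4! 2! 8! / 15! → 1/675675
sum: t=1:−1/8640 t=2:+1/2304 t=3:−1/8640 = 7/34560
3j²(3 6 5; 0 0 0) = Δ·Π!·Σ² = 7/429  (sign -1)
sum: t=0:+1/967680 = 1/967680
3j²(3 6 5; 2 -6 4) = Δ·Π!·Σ² = 3/91  (sign -1)
combine: 4πI² = 1001·7/429·3/91 = 7/13
take √, sign +1: I = 0.20700098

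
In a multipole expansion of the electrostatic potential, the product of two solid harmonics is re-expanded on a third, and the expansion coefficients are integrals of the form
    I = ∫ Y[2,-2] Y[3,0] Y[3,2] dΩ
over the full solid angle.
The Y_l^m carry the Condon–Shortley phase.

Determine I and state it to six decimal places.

Checks pass: Σm=0; 8 even; l₃=3∈[1,5].
(2·2+1)(2·3+1)(2·3+1) = 245
Δ: 2! 2! 4! / 9! → 1/3780
sum: t=0:+1/24 t=1:−1/4 t=2:+1/24 = -1/6
3j²(2 3 3; 0 0 0) = Δ·Π!·Σ² = 4/105  (sign +1)
sum: t=2:+1/24 = 1/24
3j²(2 3 3; -2 0 2) = Δ·Π!·Σ² = 1/21  (sign -1)
combine: 4πI² = 245·4/105·1/21 = 4/9
take √, sign -1: I = -0.18806319

-0.188063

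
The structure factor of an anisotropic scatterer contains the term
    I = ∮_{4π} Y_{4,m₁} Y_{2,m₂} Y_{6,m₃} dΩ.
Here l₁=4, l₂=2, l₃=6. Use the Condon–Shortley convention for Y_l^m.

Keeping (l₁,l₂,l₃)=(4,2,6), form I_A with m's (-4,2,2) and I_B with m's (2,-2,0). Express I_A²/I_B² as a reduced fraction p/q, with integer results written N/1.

Same 4,2,6: normalisation and zero-m 3j drop out of the ratio.
A: Δ: 0! 8! 4! / 13! → 1/6435; sum: t=0:+1/967680 = 1/967680; 3j²(4 2 6; -4 2 2) = Δ·Π!·Σ² = 1/6435  (sign +1)
B: Δ: 0! 8! 4! / 13! → 1/6435; sum: t=0:+1/34560 = 1/34560; 3j²(4 2 6; 2 -2 0) = Δ·Π!·Σ² = 1/429  (sign +1)
I_A²/I_B² = (1/6435)/(1/429) = 1/15

1/15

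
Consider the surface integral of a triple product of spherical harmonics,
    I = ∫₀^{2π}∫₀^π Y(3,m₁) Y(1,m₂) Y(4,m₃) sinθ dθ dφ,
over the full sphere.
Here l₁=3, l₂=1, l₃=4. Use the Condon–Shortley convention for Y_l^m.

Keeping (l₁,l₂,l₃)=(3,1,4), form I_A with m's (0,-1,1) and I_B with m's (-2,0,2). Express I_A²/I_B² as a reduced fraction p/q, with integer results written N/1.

5/6

Same 3,1,4: normalisation and zero-m 3j drop out of the ratio.
A: Δ: 0! 6! 2! / 9! → 1/252; sum: t=0:+1/72 = 1/72; 3j²(3 1 4; 0 -1 1) = Δ·Π!·Σ² = 5/126  (sign -1)
B: Δ: 0! 6! 2! / 9! → 1/252; sum: t=0:+1/120 = 1/120; 3j²(3 1 4; -2 0 2) = Δ·Π!·Σ² = 1/21  (sign +1)
I_A²/I_B² = (5/126)/(1/21) = 5/6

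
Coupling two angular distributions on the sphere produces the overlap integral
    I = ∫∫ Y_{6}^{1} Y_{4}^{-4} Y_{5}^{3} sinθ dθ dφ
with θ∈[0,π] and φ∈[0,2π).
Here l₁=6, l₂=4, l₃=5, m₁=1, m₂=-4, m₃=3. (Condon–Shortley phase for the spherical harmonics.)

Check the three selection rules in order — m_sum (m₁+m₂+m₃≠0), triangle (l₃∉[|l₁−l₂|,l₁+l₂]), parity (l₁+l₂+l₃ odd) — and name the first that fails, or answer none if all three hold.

azimuthal sum: 1 − 4 + 3 = 0  ✓
2 ≤ 5 ≤ 10 (triangle on l)  ✓
L = 6 + 4 + 5 = 15 (odd)  ✗

parity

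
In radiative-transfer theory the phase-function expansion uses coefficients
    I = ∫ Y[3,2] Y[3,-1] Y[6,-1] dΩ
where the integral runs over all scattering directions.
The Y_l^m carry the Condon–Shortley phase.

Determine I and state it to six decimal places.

Rules hold: Σm=0, L=12 even, 0≤6≤6.
N = 7·7·13 = 637
Δ = 0!·6!·6!/13! = 1/12012
Racah Σ t=0..0: t=0:+1/1296 = 1/1296
⇒ 3j(3 3 6; 0 0 0)² = 100/3003, sgn +1
Racah Σ t=0..0: t=0:+1/5760 = 1/5760
⇒ 3j(3 3 6; 2 -1 -1)² = 5/572, sgn -1
4πI² = N·(3j₀)²·(3jₘ)² = 875/4719
I = -1·√(0.185421/4π) = -0.12147142

-0.121471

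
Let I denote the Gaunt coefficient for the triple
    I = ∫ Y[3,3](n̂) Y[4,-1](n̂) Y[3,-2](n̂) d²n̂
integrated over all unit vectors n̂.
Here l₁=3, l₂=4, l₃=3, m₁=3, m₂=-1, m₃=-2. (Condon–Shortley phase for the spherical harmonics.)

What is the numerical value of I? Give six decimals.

Rules hold: Σm=0, L=10 even, 1≤3≤7.
N = 7·9·7 = 441
Δ = 4!·2!·4!/11! = 1/34650
Racah Σ t=1..3: t=1:−1/72 t=2:+1/16 t=3:−1/72 = 5/144
⇒ 3j(3 4 3; 0 0 0)² = 2/77, sgn -1
Racah Σ t=0..0: t=0:+1/288 = 1/288
⇒ 3j(3 4 3; 3 -1 -2)² = 5/231, sgn -1
4πI² = N·(3j₀)²·(3jₘ)² = 30/121
I = +1·√(0.247934/4π) = 0.14046335

0.140463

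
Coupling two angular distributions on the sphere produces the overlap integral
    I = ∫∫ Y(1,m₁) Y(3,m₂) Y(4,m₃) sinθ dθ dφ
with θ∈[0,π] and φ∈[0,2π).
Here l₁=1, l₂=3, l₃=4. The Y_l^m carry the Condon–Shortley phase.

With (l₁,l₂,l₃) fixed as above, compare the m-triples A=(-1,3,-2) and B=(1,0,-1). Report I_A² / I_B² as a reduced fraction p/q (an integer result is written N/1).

1/10

Same 1,3,4: normalisation and zero-m 3j drop out of the ratio.
A: Δ: 0! 2! 6! / 9! → 1/252; sum: t=0:+1/1440 = 1/1440; 3j²(1 3 4; -1 3 -2) = Δ·Π!·Σ² = 1/252  (sign +1)
B: Δ: 0! 2! 6! / 9! → 1/252; sum: t=0:+1/72 = 1/72; 3j²(1 3 4; 1 0 -1) = Δ·Π!·Σ² = 5/126  (sign -1)
I_A²/I_B² = (1/252)/(5/126) = 1/10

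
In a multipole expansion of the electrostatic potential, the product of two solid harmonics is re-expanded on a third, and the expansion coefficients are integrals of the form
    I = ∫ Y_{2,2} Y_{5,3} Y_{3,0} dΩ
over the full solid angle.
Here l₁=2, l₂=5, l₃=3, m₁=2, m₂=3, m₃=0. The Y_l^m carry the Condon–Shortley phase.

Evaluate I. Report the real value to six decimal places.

0.000000

Σmᵢ = 5 ≠ 0, so the φ-integral vanishes; I = 0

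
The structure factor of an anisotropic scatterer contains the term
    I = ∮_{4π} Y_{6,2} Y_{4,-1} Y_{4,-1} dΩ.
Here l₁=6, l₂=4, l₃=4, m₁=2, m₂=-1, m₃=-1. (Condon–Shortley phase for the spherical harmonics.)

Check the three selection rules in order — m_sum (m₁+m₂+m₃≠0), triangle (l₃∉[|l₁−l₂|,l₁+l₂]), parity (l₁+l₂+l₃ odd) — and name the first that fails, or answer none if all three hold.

Σmᵢ = 0  ✓
l₃∈[|l₁−l₂|,l₁+l₂]=[2,10], have l₃=4  ✓
Σlᵢ = 14 ⇒ even  ✓

none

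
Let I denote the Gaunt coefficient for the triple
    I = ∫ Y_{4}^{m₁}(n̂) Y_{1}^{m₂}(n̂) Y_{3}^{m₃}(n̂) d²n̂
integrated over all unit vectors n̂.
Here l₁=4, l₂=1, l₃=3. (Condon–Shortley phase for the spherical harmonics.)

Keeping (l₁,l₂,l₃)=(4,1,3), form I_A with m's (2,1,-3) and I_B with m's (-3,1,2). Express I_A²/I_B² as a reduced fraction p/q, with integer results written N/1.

Same 4,1,3: normalisation and zero-m 3j drop out of the ratio.
A: Δ: 2! 6! 0! / 9! → 1/252; sum: t=2:+1/1440 = 1/1440; 3j²(4 1 3; 2 1 -3) = Δ·Π!·Σ² = 1/252  (sign +1)
B: Δ: 2! 6! 0! / 9! → 1/252; sum: t=2:+1/240 = 1/240; 3j²(4 1 3; -3 1 2) = Δ·Π!·Σ² = 1/12  (sign -1)
I_A²/I_B² = (1/252)/(1/12) = 1/21

1/21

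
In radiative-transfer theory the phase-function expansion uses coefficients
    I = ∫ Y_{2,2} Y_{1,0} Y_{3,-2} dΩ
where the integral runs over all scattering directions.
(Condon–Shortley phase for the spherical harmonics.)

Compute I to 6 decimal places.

0.184674

m-sum 0 ✓  L=6 even ✓  1≤3≤3 ✓
Π(2lᵢ+1) = 5×3×7 = 105
triangle coeff Δ(2,1,3) = 1/105
Σ_t [0,0]: t=0:+1/4 = 1/4
(3j)²=3/35 [(2 1 3; 0 0 0)], sign=-1
Σ_t [0,0]: t=0:+1/24 = 1/24
(3j)²=1/21 [(2 1 3; 2 0 -2)], sign=-1
⇒ 4πI² = 3/7
I = (+1)√(3/7/(4π)) = 0.18467439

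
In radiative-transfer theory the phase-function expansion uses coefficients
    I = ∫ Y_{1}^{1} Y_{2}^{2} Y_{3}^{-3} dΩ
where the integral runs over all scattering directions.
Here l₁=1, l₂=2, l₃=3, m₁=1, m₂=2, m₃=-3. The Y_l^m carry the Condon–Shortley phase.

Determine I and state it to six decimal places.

-0.319865

Rules hold: Σm=0, L=6 even, 1≤3≤3.
N = 3·5·7 = 105
Δ = 0!·2!·4!/7! = 1/105
Racah Σ t=0..0: t=0:+1/4 = 1/4
⇒ 3j(1 2 3; 0 0 0)² = 3/35, sgn -1
Racah Σ t=0..0: t=0:+1/48 = 1/48
⇒ 3j(1 2 3; 1 2 -3)² = 1/7, sgn +1
4πI² = N·(3j₀)²·(3jₘ)² = 9/7
I = -1·√(1.28571/4π) = -0.31986543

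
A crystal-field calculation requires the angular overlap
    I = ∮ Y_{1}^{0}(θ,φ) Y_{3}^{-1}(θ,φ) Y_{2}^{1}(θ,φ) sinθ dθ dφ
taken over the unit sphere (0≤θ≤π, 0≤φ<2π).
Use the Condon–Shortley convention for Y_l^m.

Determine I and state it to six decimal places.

m-sum 0 ✓  L=6 even ✓  2≤2≤4 ✓
Π(2lᵢ+1) = 3×7×5 = 105
triangle coeff Δ(1,3,2) = 1/105
Σ_t [1,1]: t=1:−1/4 = -1/4
(3j)²=3/35 [(1 3 2; 0 0 0)], sign=-1
Σ_t [1,1]: t=1:−1/6 = -1/6
(3j)²=8/105 [(1 3 2; 0 -1 1)], sign=+1
⇒ 4πI² = 24/35
I = (-1)√(24/35/(4π)) = -0.23359668

-0.233597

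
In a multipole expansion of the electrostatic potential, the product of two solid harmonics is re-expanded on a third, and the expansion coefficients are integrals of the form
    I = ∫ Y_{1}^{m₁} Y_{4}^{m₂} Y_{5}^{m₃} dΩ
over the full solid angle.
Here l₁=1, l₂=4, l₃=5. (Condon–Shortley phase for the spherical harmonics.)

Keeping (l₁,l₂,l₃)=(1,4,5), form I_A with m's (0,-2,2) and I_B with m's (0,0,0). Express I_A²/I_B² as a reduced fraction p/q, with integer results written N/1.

Same 1,4,5: normalisation and zero-m 3j drop out of the ratio.
A: Δ: 0! 2! 8! / 11! → 1/495; sum: t=0:+1/1440 = 1/1440; 3j²(1 4 5; 0 -2 2) = Δ·Π!·Σ² = 7/165  (sign -1)
B: Δ: 0! 2! 8! / 11! → 1/495; sum: t=0:+1/576 = 1/576; 3j²(1 4 5; 0 0 0) = Δ·Π!·Σ² = 5/99  (sign -1)
I_A²/I_B² = (7/165)/(5/99) = 21/25

21/25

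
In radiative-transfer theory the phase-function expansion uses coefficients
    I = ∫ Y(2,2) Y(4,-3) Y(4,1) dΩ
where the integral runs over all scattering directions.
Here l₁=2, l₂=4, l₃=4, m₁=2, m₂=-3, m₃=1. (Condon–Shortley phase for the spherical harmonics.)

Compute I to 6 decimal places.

Rules hold: Σm=0, L=10 even, 2≤4≤6.
N = 5·9·9 = 405
Δ = 2!·2!·6!/11! = 1/13860
Racah Σ t=0..2: t=0:+1/192 t=1:−1/36 t=2:+1/192 = -5/288
⇒ 3j(2 4 4; 0 0 0)² = 20/693, sgn -1
Racah Σ t=0..0: t=0:+1/480 = 1/480
⇒ 3j(2 4 4; 2 -3 1)² = 3/110, sgn -1
4πI² = N·(3j₀)²·(3jₘ)² = 270/847
I = +1·√(0.318772/4π) = 0.15927046

0.159270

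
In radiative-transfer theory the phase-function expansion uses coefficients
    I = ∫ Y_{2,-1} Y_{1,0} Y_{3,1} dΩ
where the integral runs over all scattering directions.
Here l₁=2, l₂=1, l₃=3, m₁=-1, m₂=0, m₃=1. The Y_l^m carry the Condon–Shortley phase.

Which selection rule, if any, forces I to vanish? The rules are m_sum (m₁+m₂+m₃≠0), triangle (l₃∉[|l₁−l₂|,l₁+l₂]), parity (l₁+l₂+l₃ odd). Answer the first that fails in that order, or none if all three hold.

none

azimuthal sum: -1 + 0 + 1 = 0  ✓
1 ≤ 3 ≤ 3 (triangle on l)  ✓
L = 2 + 1 + 3 = 6 (even)  ✓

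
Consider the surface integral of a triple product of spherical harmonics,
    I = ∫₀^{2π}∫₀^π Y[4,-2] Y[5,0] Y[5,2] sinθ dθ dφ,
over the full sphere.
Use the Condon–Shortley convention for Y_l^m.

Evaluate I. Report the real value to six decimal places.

-0.099440

Checks pass: Σm=0; 14 even; l₃=5∈[1,9].
(2·4+1)(2·5+1)(2·5+1) = 1089
Δ: 4! 4! 6! / 15! → 1/3153150
sum: t=0:+1/69120 t=1:−1/1728 t=2:+1/576 t=3:−1/1728 t=4:+1/69120 = 7/11520
3j²(4 5 5; 0 0 0) = Δ·Π!·Σ² = 2/143  (sign -1)
sum: t=2:+1/3456 t=3:−1/1728 t=4:+1/11520 = -7/34560
3j²(4 5 5; -2 0 2) = Δ·Π!·Σ² = 7/858  (sign +1)
combine: 4πI² = 1089·2/143·7/858 = 21/169
take √, sign -1: I = -0.09944006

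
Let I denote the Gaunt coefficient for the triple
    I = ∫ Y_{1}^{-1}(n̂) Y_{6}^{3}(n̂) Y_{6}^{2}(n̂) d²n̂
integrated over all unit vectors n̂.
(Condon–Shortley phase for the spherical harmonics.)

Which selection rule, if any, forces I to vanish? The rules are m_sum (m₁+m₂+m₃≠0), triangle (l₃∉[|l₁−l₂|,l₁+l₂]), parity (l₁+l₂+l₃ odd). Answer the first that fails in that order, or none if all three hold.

azimuthal sum: -1 + 3 + 2 = 4  ✗
5 ≤ 6 ≤ 7 (triangle on l)
L = 1 + 6 + 6 = 13 (odd)

m_sum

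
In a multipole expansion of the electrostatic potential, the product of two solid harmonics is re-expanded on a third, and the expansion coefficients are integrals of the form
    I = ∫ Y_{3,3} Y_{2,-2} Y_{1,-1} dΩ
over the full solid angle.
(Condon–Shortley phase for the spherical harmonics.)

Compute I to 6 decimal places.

Checks pass: Σm=0; 6 even; l₃=1∈[1,5].
(2·3+1)(2·2+1)(2·1+1) = 105
Δ: 4! 2! 0! / 7! → 1/105
sum: t=2:+1/4 = 1/4
3j²(3 2 1; 0 0 0) = Δ·Π!·Σ² = 3/35  (sign -1)
sum: t=0:+1/48 = 1/48
3j²(3 2 1; 3 -2 -1) = Δ·Π!·Σ² = 1/7  (sign +1)
combine: 4πI² = 105·3/35·1/7 = 9/7
take √, sign -1: I = -0.31986543

-0.319865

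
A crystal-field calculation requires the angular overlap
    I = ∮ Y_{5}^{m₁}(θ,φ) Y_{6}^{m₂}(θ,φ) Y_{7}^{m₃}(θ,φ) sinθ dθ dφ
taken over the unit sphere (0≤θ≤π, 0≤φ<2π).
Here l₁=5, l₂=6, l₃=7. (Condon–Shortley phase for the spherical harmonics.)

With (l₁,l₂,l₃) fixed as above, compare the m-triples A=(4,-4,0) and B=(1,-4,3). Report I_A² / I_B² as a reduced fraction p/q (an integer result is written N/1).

28322/4225

Shared (l₁,l₂,l₃)=(5,6,7): N and (l;000)² cancel in I_A²/I_B².
A: Δ = 4!·6!·8!/19! = 1/174594420; Racah Σ t=0..1: t=0:+1/4147200 t=1:−1/21772800 = 17/87091200; ⇒ 3j(5 6 7; 4 -4 0)² = 119/8151, sgn -1
B: Δ = 4!·6!·8!/19! = 1/174594420; Racah Σ t=0..2: t=0:+1/1658880 t=1:−1/1088640 t=2:+1/7741440 = -13/69672960; ⇒ 3j(5 6 7; 1 -4 3)² = 325/149226, sgn -1
I_A²/I_B² = (119/8151)/(325/149226) = 28322/4225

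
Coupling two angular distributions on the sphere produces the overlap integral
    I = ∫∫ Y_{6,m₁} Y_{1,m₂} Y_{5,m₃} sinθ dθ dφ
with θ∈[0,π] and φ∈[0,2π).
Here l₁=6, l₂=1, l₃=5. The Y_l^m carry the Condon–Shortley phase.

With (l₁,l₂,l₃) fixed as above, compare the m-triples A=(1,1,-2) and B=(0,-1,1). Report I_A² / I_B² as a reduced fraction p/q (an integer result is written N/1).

Shared (l₁,l₂,l₃)=(6,1,5): N and (l;000)² cancel in I_A²/I_B².
A: Δ = 2!·10!·0!/13! = 1/858; Racah Σ t=2..2: t=2:+1/60480 = 1/60480; ⇒ 3j(6 1 5; 1 1 -2)² = 5/429, sgn -1
B: Δ = 2!·10!·0!/13! = 1/858; Racah Σ t=0..0: t=0:+1/34560 = 1/34560; ⇒ 3j(6 1 5; 0 -1 1)² = 5/286, sgn +1
I_A²/I_B² = (5/429)/(5/286) = 2/3

2/3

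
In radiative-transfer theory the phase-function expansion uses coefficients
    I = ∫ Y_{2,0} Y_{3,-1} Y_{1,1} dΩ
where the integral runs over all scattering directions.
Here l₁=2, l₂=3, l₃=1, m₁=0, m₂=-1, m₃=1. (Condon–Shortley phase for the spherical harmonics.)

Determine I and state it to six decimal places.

Rules hold: Σm=0, L=6 even, 1≤1≤5.
N = 5·7·3 = 105
Δ = 4!·0!·2!/7! = 1/105
Racah Σ t=2..2: t=2:+1/4 = 1/4
⇒ 3j(2 3 1; 0 0 0)² = 3/35, sgn -1
Racah Σ t=2..2: t=2:+1/8 = 1/8
⇒ 3j(2 3 1; 0 -1 1)² = 2/35, sgn +1
4πI² = N·(3j₀)²·(3jₘ)² = 18/35
I = -1·√(0.514286/4π) = -0.20230066

-0.202301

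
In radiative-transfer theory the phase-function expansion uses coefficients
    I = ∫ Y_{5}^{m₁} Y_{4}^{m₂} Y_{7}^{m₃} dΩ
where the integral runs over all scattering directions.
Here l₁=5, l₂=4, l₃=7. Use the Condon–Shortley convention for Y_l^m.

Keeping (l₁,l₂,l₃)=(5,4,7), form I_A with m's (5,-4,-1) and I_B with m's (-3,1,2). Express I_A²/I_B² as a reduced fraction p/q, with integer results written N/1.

Same 5,4,7: normalisation and zero-m 3j drop out of the ratio.
A: Δ: 2! 8! 6! / 17! → 1/6126120; sum: t=0:+1/58060800 = 1/58060800; 3j²(5 4 7; 5 -4 -1) = Δ·Π!·Σ² = 1/4862  (sign +1)
B: Δ: 2! 8! 6! / 17! → 1/6126120; sum: t=0:+1/9676800 t=1:−1/241920 t=2:+1/103680 = 163/29030400; 3j²(5 4 7; -3 1 2) = Δ·Π!·Σ² = 26569/2042040  (sign -1)
I_A²/I_B² = (1/4862)/(26569/2042040) = 420/26569

420/26569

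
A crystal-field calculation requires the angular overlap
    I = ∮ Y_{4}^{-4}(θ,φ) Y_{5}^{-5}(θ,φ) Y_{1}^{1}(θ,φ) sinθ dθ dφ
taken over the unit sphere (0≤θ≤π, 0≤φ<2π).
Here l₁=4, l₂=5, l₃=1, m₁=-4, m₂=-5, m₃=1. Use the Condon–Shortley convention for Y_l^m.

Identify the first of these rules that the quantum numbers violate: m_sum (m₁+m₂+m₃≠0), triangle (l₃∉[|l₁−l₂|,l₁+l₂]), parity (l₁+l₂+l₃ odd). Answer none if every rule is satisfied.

m_sum

Σmᵢ = -8  ✗
l₃∈[|l₁−l₂|,l₁+l₂]=[1,9], have l₃=1
Σlᵢ = 10 ⇒ even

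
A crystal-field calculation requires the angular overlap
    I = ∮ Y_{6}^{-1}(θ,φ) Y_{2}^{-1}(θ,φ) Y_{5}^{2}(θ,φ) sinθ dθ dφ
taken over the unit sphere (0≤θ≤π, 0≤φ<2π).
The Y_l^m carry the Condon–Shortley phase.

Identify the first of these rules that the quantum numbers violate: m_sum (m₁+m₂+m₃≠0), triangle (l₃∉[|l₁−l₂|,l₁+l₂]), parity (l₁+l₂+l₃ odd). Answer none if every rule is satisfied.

parity

Σmᵢ = 0  ✓
l₃∈[|l₁−l₂|,l₁+l₂]=[4,8], have l₃=5  ✓
Σlᵢ = 13 ⇒ odd  ✗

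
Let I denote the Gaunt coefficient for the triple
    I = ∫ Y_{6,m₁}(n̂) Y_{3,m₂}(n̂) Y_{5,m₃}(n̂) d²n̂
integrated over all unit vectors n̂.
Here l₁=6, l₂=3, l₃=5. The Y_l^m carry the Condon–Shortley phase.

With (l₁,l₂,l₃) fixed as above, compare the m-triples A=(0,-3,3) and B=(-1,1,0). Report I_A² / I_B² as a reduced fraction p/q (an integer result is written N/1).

2/1

l's match ⇒ only the (l;m) 3-j factors differ between A and B.
A: triangle coeff Δ(6,3,5) = 1/675675; Σ_t [0,0]: t=0:+1/69120 = 1/69120; (3j)²=4/429 [(6 3 5; 0 -3 3)], sign=+1
B: triangle coeff Δ(6,3,5) = 1/675675; Σ_t [2,4]: t=2:+1/5760 t=3:−1/3456 t=4:+1/34560 = -1/11520; (3j)²=2/429 [(6 3 5; -1 1 0)], sign=+1
I_A²/I_B² = (4/429)/(2/429) = 2/1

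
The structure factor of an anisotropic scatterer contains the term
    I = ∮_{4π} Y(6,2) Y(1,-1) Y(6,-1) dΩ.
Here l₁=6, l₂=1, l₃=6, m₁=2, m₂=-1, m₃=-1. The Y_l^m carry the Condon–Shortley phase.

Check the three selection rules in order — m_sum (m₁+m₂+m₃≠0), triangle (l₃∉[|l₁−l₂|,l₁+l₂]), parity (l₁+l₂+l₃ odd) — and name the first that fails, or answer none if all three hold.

parity

azimuthal sum: 2 − 1 − 1 = 0  ✓
5 ≤ 6 ≤ 7 (triangle on l)  ✓
L = 6 + 1 + 6 = 13 (odd)  ✗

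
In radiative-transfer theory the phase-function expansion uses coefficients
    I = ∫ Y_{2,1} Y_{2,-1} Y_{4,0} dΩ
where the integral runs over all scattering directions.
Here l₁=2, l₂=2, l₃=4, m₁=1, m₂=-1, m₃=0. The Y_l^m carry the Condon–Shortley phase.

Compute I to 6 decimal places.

Checks pass: Σm=0; 8 even; l₃=4∈[0,4].
(2·2+1)(2·2+1)(2·4+1) = 225
Δ: 0! 4! 4! / 9! → 1/630
sum: t=0:+1/16 = 1/16
3j²(2 2 4; 0 0 0) = Δ·Π!·Σ² = 2/35  (sign +1)
sum: t=0:+1/36 = 1/36
3j²(2 2 4; 1 -1 0) = Δ·Π!·Σ² = 8/315  (sign +1)
combine: 4πI² = 225·2/35·8/315 = 16/49
take √, sign +1: I = 0.16119702

0.161197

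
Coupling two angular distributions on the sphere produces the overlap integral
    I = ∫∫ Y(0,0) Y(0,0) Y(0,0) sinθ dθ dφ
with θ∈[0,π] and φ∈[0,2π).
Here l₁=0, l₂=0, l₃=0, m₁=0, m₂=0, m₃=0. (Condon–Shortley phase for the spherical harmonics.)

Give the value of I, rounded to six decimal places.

0.282095

Rules hold: Σm=0, L=0 even, 0≤0≤0.
N = 1·1·1 = 1
Δ = 0!·0!·0!/1! = 1/1
Racah Σ t=0..0: t=0:+1/1 = 1/1
⇒ 3j(0 0 0; 0 0 0)² = 1/1, sgn +1
(m-triple is (0,0,0) — same symbol as above.)
4πI² = N·(3j₀)²·(3jₘ)² = 1/1
I = +1·√(1/4π) = 0.28209479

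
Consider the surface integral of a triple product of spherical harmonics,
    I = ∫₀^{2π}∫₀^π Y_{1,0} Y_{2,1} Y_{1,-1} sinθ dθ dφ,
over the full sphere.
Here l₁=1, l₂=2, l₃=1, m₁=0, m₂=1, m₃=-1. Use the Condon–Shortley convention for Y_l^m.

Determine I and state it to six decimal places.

-0.218510

Checks pass: Σm=0; 4 even; l₃=1∈[1,3].
(2·1+1)(2·2+1)(2·1+1) = 45
Δ: 2! 0! 2! / 5! → 1/30
sum: t=1:−1/1 = -1/1
3j²(1 2 1; 0 0 0) = Δ·Π!·Σ² = 2/15  (sign +1)
sum: t=1:−1/2 = -1/2
3j²(1 2 1; 0 1 -1) = Δ·Π!·Σ² = 1/10  (sign -1)
combine: 4πI² = 45·2/15·1/10 = 3/5
take √, sign -1: I = -0.21850969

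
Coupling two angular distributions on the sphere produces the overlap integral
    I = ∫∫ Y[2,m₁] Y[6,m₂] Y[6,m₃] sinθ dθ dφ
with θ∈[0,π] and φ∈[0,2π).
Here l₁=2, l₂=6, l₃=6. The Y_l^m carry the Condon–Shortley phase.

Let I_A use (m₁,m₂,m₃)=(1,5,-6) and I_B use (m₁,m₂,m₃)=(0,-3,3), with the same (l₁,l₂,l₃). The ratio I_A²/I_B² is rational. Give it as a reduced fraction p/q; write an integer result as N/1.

Shared (l₁,l₂,l₃)=(2,6,6): N and (l;000)² cancel in I_A²/I_B².
A: Δ = 2!·2!·10!/15! = 1/90090; Racah Σ t=1..1: t=1:−1/7257600 = -1/7257600; ⇒ 3j(2 6 6; 1 5 -6)² = 11/455, sgn -1
B: Δ = 2!·2!·10!/15! = 1/90090; Racah Σ t=0..2: t=0:+1/120960 t=1:−1/80640 t=2:+1/1451520 = -1/290304; ⇒ 3j(2 6 6; 0 -3 3)² = 5/2002, sgn +1
I_A²/I_B² = (11/455)/(5/2002) = 242/25

242/25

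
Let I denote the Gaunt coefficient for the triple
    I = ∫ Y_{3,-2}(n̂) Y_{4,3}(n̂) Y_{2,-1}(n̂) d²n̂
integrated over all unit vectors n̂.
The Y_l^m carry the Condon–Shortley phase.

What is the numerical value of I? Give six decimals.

0.000000

l₁+l₂+l₃=9 is odd: 3j(l;000)=0 ⇒ I=0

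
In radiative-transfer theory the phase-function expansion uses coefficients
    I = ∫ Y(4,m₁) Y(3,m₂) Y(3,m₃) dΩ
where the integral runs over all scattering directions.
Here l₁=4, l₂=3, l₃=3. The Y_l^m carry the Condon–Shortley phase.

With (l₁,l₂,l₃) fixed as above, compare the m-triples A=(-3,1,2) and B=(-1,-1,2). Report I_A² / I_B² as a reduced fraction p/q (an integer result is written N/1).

Same 4,3,3: normalisation and zero-m 3j drop out of the ratio.
A: Δ: 4! 4! 2! / 11! → 1/34650; sum: t=3:−1/144 t=4:+1/288 = -1/288; 3j²(4 3 3; -3 1 2) = Δ·Π!·Σ² = 1/99  (sign +1)
B: Δ: 4! 4! 2! / 11! → 1/34650; sum: t=1:−1/144 t=2:+1/48 = 1/72; 3j²(4 3 3; -1 -1 2) = Δ·Π!·Σ² = 16/693  (sign -1)
I_A²/I_B² = (1/99)/(16/693) = 7/16

7/16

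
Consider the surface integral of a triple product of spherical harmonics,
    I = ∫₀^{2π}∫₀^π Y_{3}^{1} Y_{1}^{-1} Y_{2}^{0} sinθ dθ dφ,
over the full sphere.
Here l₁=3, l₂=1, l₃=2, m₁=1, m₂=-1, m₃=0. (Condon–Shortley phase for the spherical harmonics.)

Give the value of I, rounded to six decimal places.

-0.202301

Checks pass: Σm=0; 6 even; l₃=2∈[2,4].
(2·3+1)(2·1+1)(2·2+1) = 105
Δ: 2! 4! 0! / 7! → 1/105
sum: t=1:−1/4 = -1/4
3j²(3 1 2; 0 0 0) = Δ·Π!·Σ² = 3/35  (sign -1)
sum: t=0:+1/8 = 1/8
3j²(3 1 2; 1 -1 0) = Δ·Π!·Σ² = 2/35  (sign +1)
combine: 4πI² = 105·3/35·2/35 = 18/35
take √, sign -1: I = -0.20230066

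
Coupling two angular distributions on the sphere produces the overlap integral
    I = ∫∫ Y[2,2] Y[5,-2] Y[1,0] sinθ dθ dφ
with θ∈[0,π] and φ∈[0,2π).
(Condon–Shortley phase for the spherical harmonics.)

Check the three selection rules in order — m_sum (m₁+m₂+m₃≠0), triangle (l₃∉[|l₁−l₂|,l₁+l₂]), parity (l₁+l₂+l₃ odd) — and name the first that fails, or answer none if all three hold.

triangle

m₁+m₂+m₃ = 2 − 2 + 0 = 0  ✓
triangle: |2−5|=3 ≤ l₃=1 ≤ 2+5=7  ✗
parity: l₁+l₂+l₃ = 8 is even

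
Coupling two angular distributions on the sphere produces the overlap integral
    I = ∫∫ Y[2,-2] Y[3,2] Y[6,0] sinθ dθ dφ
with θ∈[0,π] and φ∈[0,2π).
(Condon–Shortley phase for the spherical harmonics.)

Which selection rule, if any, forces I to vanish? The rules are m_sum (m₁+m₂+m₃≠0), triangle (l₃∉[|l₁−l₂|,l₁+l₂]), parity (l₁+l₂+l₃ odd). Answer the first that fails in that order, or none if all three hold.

Σmᵢ = 0  ✓
l₃∈[|l₁−l₂|,l₁+l₂]=[1,5], have l₃=6  ✗
Σlᵢ = 11 ⇒ odd

triangle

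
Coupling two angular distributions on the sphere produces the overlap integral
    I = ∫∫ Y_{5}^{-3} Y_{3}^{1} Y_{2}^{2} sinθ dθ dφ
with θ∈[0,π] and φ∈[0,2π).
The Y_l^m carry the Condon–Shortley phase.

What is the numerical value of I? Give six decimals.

Checks pass: Σm=0; 10 even; l₃=2∈[2,8].
(2·5+1)(2·3+1)(2·2+1) = 385
Δ: 6! 4! 0! / 11! → 1/2310
sum: t=3:−1/144 = -1/144
3j²(5 3 2; 0 0 0) = Δ·Π!·Σ² = 10/231  (sign -1)
sum: t=4:+1/1152 = 1/1152
3j²(5 3 2; -3 1 2) = Δ·Π!·Σ² = 1/33  (sign +1)
combine: 4πI² = 385·10/231·1/33 = 50/99
take √, sign -1: I = -0.20047604

-0.200476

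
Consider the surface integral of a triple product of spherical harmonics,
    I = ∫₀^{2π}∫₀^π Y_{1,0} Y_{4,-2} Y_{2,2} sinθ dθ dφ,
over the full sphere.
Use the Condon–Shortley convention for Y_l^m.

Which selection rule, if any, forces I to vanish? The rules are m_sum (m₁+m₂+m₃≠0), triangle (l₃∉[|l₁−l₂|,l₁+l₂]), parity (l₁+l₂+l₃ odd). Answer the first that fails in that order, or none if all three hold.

triangle

azimuthal sum: 0 − 2 + 2 = 0  ✓
3 ≤ 2 ≤ 5 (triangle on l)  ✗
L = 1 + 4 + 2 = 7 (odd)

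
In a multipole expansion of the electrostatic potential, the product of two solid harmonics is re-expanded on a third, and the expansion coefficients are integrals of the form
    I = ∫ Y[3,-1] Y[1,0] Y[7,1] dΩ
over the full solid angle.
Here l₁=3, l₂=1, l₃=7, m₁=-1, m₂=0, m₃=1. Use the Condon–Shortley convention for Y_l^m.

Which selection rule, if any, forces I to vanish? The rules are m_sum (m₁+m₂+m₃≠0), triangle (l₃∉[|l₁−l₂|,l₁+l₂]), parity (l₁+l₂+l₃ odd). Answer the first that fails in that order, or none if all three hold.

azimuthal sum: -1 + 0 + 1 = 0  ✓
2 ≤ 7 ≤ 4 (triangle on l)  ✗
L = 3 + 1 + 7 = 11 (odd)

triangle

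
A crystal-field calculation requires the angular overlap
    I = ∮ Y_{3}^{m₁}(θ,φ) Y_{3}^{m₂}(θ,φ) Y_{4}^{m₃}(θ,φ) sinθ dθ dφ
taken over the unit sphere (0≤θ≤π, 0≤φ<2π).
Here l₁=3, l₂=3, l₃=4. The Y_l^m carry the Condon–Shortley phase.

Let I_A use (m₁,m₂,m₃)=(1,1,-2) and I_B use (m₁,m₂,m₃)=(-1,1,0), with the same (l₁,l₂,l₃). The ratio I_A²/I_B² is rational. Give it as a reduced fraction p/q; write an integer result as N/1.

Same 3,3,4: normalisation and zero-m 3j drop out of the ratio.
A: Δ: 2! 4! 4! / 11! → 1/34650; sum: t=0:+1/192 t=1:−1/36 t=2:+1/192 = -5/288; 3j²(3 3 4; 1 1 -2) = Δ·Π!·Σ² = 20/693  (sign -1)
B: Δ: 2! 4! 4! / 11! → 1/34650; sum: t=0:+1/1152 t=1:−1/36 t=2:+1/32 = 5/1152; 3j²(3 3 4; -1 1 0) = Δ·Π!·Σ² = 1/1386  (sign +1)
I_A²/I_B² = (20/693)/(1/1386) = 40/1

40/1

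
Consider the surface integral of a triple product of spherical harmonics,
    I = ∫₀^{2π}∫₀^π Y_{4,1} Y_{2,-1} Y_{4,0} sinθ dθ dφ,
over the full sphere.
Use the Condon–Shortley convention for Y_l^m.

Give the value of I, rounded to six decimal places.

-0.044869

Checks pass: Σm=0; 10 even; l₃=4∈[2,6].
(2·4+1)(2·2+1)(2·4+1) = 405
Δ: 2! 6! 2! / 11! → 1/13860
sum: t=0:+1/192 t=1:−1/36 t=2:+1/192 = -5/288
3j²(4 2 4; 0 0 0) = Δ·Π!·Σ² = 20/693  (sign -1)
sum: t=0:+1/72 t=1:−1/96 = 1/288
3j²(4 2 4; 1 -1 0) = Δ·Π!·Σ² = 1/462  (sign +1)
combine: 4πI² = 405·20/693·1/462 = 150/5929
take √, sign -1: I = -0.04486937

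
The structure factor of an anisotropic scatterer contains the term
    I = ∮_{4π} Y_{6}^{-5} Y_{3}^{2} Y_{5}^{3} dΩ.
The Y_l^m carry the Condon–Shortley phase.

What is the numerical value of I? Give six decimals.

-0.169016

Checks pass: Σm=0; 14 even; l₃=5∈[3,9].
(2·6+1)(2·3+1)(2·5+1) = 1001
Δ: 4! 8! 2! / 15! → 1/675675
sum: t=1:−1/8640 t=2:+1/2304 t=3:−1/8640 = 7/34560
3j²(6 3 5; 0 0 0) = Δ·Π!·Σ² = 7/429  (sign -1)
sum: t=3:−1/483840 t=4:+1/120960 = 1/161280
3j²(6 3 5; -5 2 3) = Δ·Π!·Σ² = 2/91  (sign +1)
combine: 4πI² = 1001·7/429·2/91 = 14/39
take √, sign -1: I = -0.16901560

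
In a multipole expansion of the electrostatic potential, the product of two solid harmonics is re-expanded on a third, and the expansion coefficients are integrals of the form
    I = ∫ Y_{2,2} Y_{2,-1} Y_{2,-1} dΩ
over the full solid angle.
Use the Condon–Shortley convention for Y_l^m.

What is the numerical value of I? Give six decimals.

Rules hold: Σm=0, L=6 even, 0≤2≤4.
N = 5·5·5 = 125
Δ = 2!·2!·2!/7! = 1/630
Racah Σ t=0..2: t=0:+1/8 t=1:−1/1 t=2:+1/8 = -3/4
⇒ 3j(2 2 2; 0 0 0)² = 2/35, sgn -1
Racah Σ t=0..0: t=0:+1/4 = 1/4
⇒ 3j(2 2 2; 2 -1 -1)² = 3/35, sgn -1
4πI² = N·(3j₀)²·(3jₘ)² = 30/49
I = +1·√(0.612245/4π) = 0.22072812

0.220728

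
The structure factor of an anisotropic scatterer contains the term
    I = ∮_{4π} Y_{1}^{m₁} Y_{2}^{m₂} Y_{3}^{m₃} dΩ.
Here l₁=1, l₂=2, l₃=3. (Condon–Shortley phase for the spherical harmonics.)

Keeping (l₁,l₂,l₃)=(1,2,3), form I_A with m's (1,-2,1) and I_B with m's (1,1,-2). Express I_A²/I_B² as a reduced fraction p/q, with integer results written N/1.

l's match ⇒ only the (l;m) 3-j factors differ between A and B.
A: triangle coeff Δ(1,2,3) = 1/105; Σ_t [0,0]: t=0:+1/48 = 1/48; (3j)²=1/105 [(1 2 3; 1 -2 1)], sign=+1
B: triangle coeff Δ(1,2,3) = 1/105; Σ_t [0,0]: t=0:+1/12 = 1/12; (3j)²=2/21 [(1 2 3; 1 1 -2)], sign=-1
I_A²/I_B² = (1/105)/(2/21) = 1/10

1/10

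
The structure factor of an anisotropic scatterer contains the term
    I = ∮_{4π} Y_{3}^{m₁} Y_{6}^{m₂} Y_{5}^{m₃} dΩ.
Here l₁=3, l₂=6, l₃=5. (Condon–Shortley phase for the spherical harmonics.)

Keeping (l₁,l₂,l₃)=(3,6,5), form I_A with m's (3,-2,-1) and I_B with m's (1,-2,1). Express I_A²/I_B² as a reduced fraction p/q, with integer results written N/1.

Same 3,6,5: normalisation and zero-m 3j drop out of the ratio.
A: Δ: 4! 2! 8! / 15! → 1/675675; sum: t=0:+1/27648 = 1/27648; 3j²(3 6 5; 3 -2 -1) = Δ·Π!·Σ² = 10/429  (sign +1)
B: Δ: 4! 2! 8! / 15! → 1/675675; sum: t=0:+1/27648 t=1:−1/4320 t=2:+1/11520 = -1/9216; 3j²(3 6 5; 1 -2 1) = Δ·Π!·Σ² = 2/143  (sign -1)
I_A²/I_B² = (10/429)/(2/143) = 5/3

5/3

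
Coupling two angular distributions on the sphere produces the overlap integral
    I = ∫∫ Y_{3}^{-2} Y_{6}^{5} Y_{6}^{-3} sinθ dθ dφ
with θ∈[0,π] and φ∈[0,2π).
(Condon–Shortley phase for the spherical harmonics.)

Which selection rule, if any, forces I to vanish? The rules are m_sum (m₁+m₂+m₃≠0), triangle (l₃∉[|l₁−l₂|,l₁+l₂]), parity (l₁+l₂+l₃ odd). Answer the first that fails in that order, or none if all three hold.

m₁+m₂+m₃ = -2 + 5 − 3 = 0  ✓
triangle: |3−6|=3 ≤ l₃=6 ≤ 3+6=9  ✓
parity: l₁+l₂+l₃ = 15 is odd  ✗

parity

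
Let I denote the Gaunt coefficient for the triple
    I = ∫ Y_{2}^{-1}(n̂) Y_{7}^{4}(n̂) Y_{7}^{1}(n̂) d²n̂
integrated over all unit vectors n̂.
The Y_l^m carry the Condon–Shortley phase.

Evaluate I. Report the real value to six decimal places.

0.000000

m-sum = -1 + 4 + 1 = 4 ≠ 0 ⇒ I = 0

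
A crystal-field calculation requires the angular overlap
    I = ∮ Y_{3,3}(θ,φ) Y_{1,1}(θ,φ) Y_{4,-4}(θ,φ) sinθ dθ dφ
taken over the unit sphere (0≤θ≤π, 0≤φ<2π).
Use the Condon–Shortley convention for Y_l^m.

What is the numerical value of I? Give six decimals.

m-sum 0 ✓  L=8 even ✓  2≤4≤4 ✓
Π(2lᵢ+1) = 7×3×9 = 189
triangle coeff Δ(3,1,4) = 1/252
Σ_t [0,0]: t=0:+1/36 = 1/36
(3j)²=4/63 [(3 1 4; 0 0 0)], sign=+1
Σ_t [0,0]: t=0:+1/1440 = 1/1440
(3j)²=1/9 [(3 1 4; 3 1 -4)], sign=+1
⇒ 4πI² = 4/3
I = (+1)√(4/3/(4π)) = 0.32573501

0.325735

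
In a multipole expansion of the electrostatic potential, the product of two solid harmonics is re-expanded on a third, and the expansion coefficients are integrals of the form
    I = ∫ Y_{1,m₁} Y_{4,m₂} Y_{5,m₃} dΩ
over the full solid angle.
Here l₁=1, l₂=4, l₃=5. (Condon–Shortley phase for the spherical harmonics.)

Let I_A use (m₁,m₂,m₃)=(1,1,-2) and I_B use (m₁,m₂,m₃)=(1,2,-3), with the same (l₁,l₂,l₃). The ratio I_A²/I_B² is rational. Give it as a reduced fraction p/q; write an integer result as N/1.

3/4

l's match ⇒ only the (l;m) 3-j factors differ between A and B.
A: triangle coeff Δ(1,4,5) = 1/495; Σ_t [0,0]: t=0:+1/1440 = 1/1440; (3j)²=7/165 [(1 4 5; 1 1 -2)], sign=-1
B: triangle coeff Δ(1,4,5) = 1/495; Σ_t [0,0]: t=0:+1/2880 = 1/2880; (3j)²=28/495 [(1 4 5; 1 2 -3)], sign=+1
I_A²/I_B² = (7/165)/(28/495) = 3/4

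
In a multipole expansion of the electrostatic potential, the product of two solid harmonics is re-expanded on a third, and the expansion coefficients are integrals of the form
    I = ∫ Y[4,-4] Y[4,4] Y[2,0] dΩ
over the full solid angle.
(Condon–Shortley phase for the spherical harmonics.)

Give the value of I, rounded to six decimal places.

Checks pass: Σm=0; 10 even; l₃=2∈[0,8].
(2·4+1)(2·4+1)(2·2+1) = 405
Δ: 6! 2! 2! / 11! → 1/13860
sum: t=2:+1/192 t=3:−1/36 t=4:+1/192 = -5/288
3j²(4 4 2; 0 0 0) = Δ·Π!·Σ² = 20/693  (sign -1)
sum: t=6:+1/2880 = 1/2880
3j²(4 4 2; -4 4 0) = Δ·Π!·Σ² = 28/495  (sign +1)
combine: 4πI² = 405·20/693·28/495 = 80/121
take √, sign -1: I = -0.22937568

-0.229376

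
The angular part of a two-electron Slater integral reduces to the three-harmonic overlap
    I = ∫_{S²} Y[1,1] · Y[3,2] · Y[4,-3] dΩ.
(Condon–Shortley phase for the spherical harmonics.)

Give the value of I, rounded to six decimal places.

Checks pass: Σm=0; 8 even; l₃=4∈[2,4].
(2·1+1)(2·3+1)(2·4+1) = 189
Δ: 0! 2! 6! / 9! → 1/252
sum: t=0:+1/36 = 1/36
3j²(1 3 4; 0 0 0) = Δ·Π!·Σ² = 4/63  (sign +1)
sum: t=0:+1/240 = 1/240
3j²(1 3 4; 1 2 -3) = Δ·Π!·Σ² = 1/12  (sign -1)
combine: 4πI² = 189·4/63·1/12 = 1/1
take √, sign -1: I = -0.28209479

-0.282095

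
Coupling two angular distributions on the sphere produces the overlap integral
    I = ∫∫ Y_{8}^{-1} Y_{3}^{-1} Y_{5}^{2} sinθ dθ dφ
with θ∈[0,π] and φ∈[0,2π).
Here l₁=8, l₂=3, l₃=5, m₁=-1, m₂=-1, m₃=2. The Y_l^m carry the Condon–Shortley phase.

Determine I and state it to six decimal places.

Checks pass: Σm=0; 16 even; l₃=5∈[5,11].
(2·8+1)(2·3+1)(2·5+1) = 1309
Δ: 6! 10! 0! / 17! → 1/136136
sum: t=3:−1/518400 = -1/518400
3j²(8 3 5; 0 0 0) = Δ·Π!·Σ² = 56/2431  (sign +1)
sum: t=2:+1/1451520 = 1/1451520
3j²(8 3 5; -1 -1 2) = Δ·Π!·Σ² = 45/4862  (sign -1)
combine: 4πI² = 1309·56/2431·45/4862 = 8820/31603
take √, sign -1: I = -0.14902708

-0.149027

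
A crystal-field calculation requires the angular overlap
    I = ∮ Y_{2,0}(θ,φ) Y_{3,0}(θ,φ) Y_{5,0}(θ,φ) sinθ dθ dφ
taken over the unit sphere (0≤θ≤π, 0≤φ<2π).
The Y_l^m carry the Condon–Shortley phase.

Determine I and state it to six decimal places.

0.239615

Rules hold: Σm=0, L=10 even, 1≤5≤5.
N = 5·7·11 = 385
Δ = 0!·4!·6!/11! = 1/2310
Racah Σ t=0..0: t=0:+1/144 = 1/144
⇒ 3j(2 3 5; 0 0 0)² = 10/231, sgn -1
(m-triple is (0,0,0) — same symbol as above.)
4πI² = N·(3j₀)²·(3jₘ)² = 500/693
I = +1·√(0.721501/4π) = 0.23961470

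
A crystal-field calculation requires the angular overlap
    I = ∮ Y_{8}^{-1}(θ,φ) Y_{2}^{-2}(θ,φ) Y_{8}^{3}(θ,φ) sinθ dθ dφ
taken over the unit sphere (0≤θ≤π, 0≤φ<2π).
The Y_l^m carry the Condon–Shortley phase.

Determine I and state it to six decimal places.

0.184248

Checks pass: Σm=0; 18 even; l₃=8∈[6,10].
(2·8+1)(2·2+1)(2·8+1) = 1445
Δ: 2! 14! 2! / 19! → 1/348840
sum: t=0:+1/116121600 t=1:−1/25401600 t=2:+1/116121600 = -1/45158400
3j²(8 2 8; 0 0 0) = Δ·Π!·Σ² = 24/1615  (sign -1)
sum: t=0:+1/174182400 = 1/174182400
3j²(8 2 8; -1 -2 3) = Δ·Π!·Σ² = 77/3876  (sign -1)
combine: 4πI² = 1445·24/1615·77/3876 = 154/361
take √, sign +1: I = 0.18424759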